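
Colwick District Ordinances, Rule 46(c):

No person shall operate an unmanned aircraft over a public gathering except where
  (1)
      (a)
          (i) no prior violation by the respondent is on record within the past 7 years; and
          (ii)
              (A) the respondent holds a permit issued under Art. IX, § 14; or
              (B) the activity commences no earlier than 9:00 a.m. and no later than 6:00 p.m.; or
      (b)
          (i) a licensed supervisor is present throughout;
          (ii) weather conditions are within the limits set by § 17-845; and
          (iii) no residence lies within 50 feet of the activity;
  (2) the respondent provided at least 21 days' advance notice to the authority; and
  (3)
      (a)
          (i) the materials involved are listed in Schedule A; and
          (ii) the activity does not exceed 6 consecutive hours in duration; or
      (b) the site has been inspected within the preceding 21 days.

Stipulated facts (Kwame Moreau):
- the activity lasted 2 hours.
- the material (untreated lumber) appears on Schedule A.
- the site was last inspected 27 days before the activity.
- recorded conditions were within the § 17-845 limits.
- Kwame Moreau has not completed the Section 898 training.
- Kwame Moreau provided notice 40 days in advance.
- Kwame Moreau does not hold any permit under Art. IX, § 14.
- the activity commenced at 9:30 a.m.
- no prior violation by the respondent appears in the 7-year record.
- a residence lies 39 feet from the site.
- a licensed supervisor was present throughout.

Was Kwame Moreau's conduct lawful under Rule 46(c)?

(i) no prior violation — holds.
(A) holds permit — fails.
(B) start within hours — satisfied.
(ii): F OR T → true.
(a) = T AND T = true.
(i) supervisor present — holds.
(ii) weather ok — holds.
(iii) no residence in 50 ft — not satisfied.
(b) = T AND T AND F = false.
(1) = T OR F = true.
(2) ≥21 days' notice — satisfied.
(i) Schedule A material — holds.
(ii) ≤ 6 hrs duration — satisfied.
So (a) is satisfied (T AND T).
(b) site inspected — not satisfied.
(3): T OR F → true.
Overall: T AND T AND T → true.

Yes — lawful.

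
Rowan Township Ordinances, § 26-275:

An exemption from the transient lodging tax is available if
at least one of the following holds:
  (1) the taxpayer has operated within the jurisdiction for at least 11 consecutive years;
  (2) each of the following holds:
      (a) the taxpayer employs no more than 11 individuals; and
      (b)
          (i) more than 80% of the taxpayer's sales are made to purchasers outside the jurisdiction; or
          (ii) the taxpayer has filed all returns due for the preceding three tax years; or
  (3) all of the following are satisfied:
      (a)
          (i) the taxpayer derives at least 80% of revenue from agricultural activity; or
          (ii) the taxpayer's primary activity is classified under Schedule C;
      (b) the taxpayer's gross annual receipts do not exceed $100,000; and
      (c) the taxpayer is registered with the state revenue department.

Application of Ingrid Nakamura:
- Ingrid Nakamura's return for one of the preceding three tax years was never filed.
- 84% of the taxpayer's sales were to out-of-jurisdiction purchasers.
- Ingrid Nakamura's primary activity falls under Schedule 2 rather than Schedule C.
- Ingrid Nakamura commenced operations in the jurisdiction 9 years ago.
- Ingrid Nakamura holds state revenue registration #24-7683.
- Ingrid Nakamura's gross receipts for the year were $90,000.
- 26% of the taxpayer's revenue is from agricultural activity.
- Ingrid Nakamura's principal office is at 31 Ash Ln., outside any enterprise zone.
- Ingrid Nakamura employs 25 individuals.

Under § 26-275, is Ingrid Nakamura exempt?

(1) ≥ 11 yrs in jurisdiction — not met.
(a) ≤ 11 employees — fails.
(i) >80% out-of-jur. sales — met.
(ii) returns current — not satisfied.
(b) = T OR F = true.
(2) = F AND T = false.
(i) ≥80% agricultural — not met.
(ii) Schedule C activity — fails.
(a): F OR F → false.
(b) receipts ≤ $100,000 — satisfied.
(c) state-registered — satisfied.
(3): F AND T AND T → false.
So Overall is not satisfied (F OR F OR F).

No — not exempt.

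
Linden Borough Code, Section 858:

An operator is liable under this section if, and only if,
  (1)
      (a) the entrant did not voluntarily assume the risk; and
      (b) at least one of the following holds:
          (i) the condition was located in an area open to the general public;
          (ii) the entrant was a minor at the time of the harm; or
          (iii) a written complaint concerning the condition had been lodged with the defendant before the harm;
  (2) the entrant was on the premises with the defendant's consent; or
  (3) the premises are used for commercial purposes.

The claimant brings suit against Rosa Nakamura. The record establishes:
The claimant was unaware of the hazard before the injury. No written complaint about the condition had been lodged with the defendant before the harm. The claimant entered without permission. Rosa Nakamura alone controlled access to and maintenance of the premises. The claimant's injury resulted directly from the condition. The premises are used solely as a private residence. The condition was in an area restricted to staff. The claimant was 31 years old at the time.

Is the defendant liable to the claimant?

(a) no assumed risk — met.
(i) public area — fails.
(ii) entrant a minor — not satisfied.
(iii) complaint lodged — not satisfied.
So (b) is not satisfied (F OR F OR F).
(1) = T AND F = false.
(2) consent to enter — not met.
(3) commercial use — not met.
Overall = F OR F OR F = false.

No — not liable.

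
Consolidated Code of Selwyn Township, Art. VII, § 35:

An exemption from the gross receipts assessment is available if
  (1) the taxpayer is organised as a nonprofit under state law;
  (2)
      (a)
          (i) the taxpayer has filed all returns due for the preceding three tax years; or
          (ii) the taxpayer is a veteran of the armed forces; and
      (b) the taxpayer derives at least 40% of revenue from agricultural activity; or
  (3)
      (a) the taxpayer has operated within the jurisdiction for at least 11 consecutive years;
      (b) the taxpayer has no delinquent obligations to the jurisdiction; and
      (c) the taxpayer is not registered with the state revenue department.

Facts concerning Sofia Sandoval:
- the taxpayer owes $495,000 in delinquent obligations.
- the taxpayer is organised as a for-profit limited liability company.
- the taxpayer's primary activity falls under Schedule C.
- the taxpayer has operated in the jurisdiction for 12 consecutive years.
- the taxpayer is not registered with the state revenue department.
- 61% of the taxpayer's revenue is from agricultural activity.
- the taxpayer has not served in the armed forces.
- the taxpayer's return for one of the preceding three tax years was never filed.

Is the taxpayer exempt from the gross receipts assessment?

(1) nonprofit — not met.
(i) returns current — not met.
(ii) veteran — not met.
So (a) is not satisfied (F OR F).
(b) ≥40% agricultural — satisfied.
So (2) is not satisfied (F AND T).
(a) ≥ 11 yrs in jurisdiction — satisfied.
(b) no delinquency — fails.
(c) not (state-registered) — met.
(3): T AND F AND T → false.
Overall: F OR F OR F → false.

No — not exempt.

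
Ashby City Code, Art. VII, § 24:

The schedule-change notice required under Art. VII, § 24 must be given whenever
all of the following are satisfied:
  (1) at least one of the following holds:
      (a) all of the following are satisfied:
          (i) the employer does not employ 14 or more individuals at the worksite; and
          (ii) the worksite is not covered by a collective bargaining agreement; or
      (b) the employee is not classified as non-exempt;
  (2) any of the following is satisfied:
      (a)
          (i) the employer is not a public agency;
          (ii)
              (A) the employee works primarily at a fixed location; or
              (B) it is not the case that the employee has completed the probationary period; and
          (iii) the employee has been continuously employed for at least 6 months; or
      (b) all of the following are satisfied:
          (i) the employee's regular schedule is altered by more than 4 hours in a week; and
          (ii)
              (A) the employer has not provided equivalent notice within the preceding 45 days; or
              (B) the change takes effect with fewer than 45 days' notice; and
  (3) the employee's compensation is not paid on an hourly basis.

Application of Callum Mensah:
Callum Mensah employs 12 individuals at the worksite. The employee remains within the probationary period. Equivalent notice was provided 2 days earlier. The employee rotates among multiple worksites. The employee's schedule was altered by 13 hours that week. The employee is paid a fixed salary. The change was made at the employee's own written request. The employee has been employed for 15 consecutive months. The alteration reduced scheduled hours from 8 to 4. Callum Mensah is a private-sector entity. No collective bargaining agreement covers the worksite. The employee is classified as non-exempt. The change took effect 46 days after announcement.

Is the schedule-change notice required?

(i) not (≥ 14 at site) — satisfied.
(ii) no CBA — satisfied.
So (a) is satisfied (T AND T).
(b) not (non-exempt) — not satisfied.
(1): T OR F → true.
(i) not (public agency) — satisfied.
(A) fixed location — not met.
(B) not (past probation) — holds.
(ii): F OR T → true.
(iii) tenure ≥ 6 mo. — holds.
(a): T AND T AND T → true.
(i) schedule shift > 4h — satisfied.
(A) no recent notice — not satisfied.
(B) < 45 days' notice — not satisfied.
(ii): F OR F → false.
(b) = T AND F = false.
(2) = T OR F = true.
(3) not (hourly-paid) — met.
Overall: T AND T AND T → true.

Yes — required.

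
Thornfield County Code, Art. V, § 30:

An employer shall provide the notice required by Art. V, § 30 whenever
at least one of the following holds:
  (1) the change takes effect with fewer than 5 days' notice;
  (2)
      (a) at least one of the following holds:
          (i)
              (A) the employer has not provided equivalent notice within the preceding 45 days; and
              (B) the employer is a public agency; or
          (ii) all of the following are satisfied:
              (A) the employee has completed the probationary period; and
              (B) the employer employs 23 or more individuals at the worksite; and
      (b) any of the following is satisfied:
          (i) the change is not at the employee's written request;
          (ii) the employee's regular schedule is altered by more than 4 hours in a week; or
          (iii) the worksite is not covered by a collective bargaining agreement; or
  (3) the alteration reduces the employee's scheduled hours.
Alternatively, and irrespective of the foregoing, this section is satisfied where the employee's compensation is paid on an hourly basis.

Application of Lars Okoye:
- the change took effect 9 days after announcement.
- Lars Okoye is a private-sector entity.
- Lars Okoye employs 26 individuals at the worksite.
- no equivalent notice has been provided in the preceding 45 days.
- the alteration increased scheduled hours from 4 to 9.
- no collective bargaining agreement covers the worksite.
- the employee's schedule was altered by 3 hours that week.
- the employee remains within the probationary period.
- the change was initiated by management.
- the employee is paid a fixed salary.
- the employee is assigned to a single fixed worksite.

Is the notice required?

No — not required.

(1) < 5 days' notice — not met.
(A) no recent notice — satisfied.
(B) public agency — not satisfied.
(i) = T AND F = false.
(A) past probation — fails.
(B) ≥ 23 at site — holds.
(ii): F AND T → false.
(a): F OR F → false.
(i) not employee-requested — satisfied.
(ii) schedule shift > 4h — not met.
(iii) no CBA — met.
(b) = T OR F OR T = true.
So (2) is not satisfied (F AND T).
(3) hours reduced — fails.
Overall = F OR F OR F = false.
Exception (hourly-paid) — not satisfied.
Result: main false OR exception false → false.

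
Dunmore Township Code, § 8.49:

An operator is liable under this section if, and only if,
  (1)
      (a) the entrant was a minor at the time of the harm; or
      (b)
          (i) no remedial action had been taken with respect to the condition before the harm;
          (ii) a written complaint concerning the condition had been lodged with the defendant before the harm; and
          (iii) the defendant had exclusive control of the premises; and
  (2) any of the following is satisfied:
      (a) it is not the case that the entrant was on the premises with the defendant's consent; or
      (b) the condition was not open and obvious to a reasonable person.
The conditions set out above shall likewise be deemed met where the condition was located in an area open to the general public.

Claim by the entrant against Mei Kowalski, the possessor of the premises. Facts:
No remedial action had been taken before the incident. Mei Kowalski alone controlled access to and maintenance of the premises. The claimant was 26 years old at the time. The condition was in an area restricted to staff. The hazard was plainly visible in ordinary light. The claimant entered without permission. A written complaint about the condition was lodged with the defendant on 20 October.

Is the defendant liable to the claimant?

Yes — liable.

(a) entrant a minor — not met.
(i) no remedial action — met.
(ii) complaint lodged — satisfied.
(iii) exclusive control — met.
So (b) is satisfied (T AND T AND T).
So (1) is satisfied (F OR T).
(a) not (consent to enter) — satisfied.
(b) not open/obvious — not met.
(2): T OR F → true.
Overall: T AND T → true.
Exception (public area) — not satisfied.
Result: main true OR exception false → true.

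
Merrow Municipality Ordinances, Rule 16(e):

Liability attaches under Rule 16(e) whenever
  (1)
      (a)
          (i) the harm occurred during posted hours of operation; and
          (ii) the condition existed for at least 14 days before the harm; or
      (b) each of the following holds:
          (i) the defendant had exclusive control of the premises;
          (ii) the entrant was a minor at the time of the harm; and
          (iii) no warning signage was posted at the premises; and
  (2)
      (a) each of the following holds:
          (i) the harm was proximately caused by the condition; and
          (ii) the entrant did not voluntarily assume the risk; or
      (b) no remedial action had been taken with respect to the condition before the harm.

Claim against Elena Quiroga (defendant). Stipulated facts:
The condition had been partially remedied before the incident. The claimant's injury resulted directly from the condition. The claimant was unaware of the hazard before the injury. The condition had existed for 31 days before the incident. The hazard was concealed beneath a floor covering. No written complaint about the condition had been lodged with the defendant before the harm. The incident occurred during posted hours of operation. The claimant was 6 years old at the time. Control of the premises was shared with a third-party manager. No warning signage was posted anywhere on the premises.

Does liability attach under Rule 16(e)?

Yes — liable.

(i) during posted hours — satisfied.
(ii) condition ≥14 days old — satisfied.
(a) = T AND T = true.
(i) exclusive control — fails.
(ii) entrant a minor — satisfied.
(iii) no signage posted — satisfied.
(b) = F AND T AND T = false.
So (1) is satisfied (T OR F).
(i) proximate cause — met.
(ii) no assumed risk — satisfied.
So (a) is satisfied (T AND T).
(b) no remedial action — not met.
(2): T OR F → true.
Overall: T AND T → true.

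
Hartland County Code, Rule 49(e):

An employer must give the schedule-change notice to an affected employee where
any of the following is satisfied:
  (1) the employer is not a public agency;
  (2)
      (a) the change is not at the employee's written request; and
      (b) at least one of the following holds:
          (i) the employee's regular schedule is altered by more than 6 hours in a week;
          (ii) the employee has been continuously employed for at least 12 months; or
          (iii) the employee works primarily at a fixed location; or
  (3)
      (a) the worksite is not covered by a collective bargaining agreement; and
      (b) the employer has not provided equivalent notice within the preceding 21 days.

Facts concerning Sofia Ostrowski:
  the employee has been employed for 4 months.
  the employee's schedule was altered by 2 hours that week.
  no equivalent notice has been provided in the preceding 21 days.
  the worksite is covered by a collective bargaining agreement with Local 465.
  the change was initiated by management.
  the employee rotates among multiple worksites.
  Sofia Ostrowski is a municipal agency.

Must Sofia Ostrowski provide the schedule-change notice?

(1) not (public agency) — not met.
(a) not employee-requested — holds.
(i) schedule shift > 6h — not met.
(ii) tenure ≥ 12 mo. — not met.
(iii) fixed location — not satisfied.
(b): F OR F OR F → false.
So (2) is not satisfied (T AND F).
(a) no CBA — fails.
(b) no recent notice — satisfied.
(3) = F AND T = false.
Overall = F OR F OR F = false.

No — not required.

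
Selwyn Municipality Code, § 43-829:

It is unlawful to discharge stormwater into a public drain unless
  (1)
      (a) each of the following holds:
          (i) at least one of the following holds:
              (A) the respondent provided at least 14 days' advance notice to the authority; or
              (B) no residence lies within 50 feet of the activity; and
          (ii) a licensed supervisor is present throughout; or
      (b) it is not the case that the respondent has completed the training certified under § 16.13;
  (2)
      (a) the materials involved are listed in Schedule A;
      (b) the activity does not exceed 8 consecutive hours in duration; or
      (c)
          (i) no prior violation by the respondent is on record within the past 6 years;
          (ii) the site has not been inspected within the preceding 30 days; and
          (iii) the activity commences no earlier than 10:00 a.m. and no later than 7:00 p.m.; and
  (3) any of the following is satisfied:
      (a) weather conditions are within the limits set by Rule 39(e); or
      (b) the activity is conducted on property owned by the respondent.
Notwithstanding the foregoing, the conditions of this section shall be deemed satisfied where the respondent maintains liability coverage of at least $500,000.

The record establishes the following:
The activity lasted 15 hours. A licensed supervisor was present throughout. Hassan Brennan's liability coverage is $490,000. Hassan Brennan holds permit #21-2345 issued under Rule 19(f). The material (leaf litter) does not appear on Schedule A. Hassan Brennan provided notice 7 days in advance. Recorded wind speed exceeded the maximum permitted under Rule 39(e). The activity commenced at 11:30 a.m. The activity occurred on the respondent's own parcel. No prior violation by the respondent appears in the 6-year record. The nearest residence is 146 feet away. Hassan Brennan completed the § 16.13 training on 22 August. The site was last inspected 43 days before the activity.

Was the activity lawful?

Yes — lawful.

(A) ≥14 days' notice — not met.
(B) no residence in 50 ft — met.
So (i) is satisfied (F OR T).
(ii) supervisor present — met.
(a) = T AND T = true.
(b) not (training certified) — not met.
(1) = T OR F = true.
(a) Schedule A material — fails.
(b) ≤ 8 hrs duration — not met.
(i) no prior violation — holds.
(ii) not (site inspected) — met.
(iii) start within hours — holds.
(c) = T AND T AND T = true.
(2): F OR F OR T → true.
(a) weather ok — fails.
(b) own property — satisfied.
(3) = F OR T = true.
So Overall is satisfied (T AND T AND T).
Exception (coverage ≥ $500,000) — not satisfied.
Result: main true OR exception false → true.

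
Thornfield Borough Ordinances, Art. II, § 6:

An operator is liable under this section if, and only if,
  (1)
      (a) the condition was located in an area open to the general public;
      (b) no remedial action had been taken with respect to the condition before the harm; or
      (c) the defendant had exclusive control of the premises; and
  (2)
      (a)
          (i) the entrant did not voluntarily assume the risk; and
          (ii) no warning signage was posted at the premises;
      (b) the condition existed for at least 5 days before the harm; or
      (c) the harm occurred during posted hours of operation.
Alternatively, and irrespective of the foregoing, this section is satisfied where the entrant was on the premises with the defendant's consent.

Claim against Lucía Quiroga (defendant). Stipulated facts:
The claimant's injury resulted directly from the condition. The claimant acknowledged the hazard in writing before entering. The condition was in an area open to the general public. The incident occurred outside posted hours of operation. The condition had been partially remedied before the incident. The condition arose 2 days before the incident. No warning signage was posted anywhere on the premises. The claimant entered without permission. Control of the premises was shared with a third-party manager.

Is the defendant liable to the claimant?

No — not liable.

(a) public area — satisfied.
(b) no remedial action — not satisfied.
(c) exclusive control — fails.
(1): T OR F OR F → true.
(i) no assumed risk — not satisfied.
(ii) no signage posted — holds.
So (a) is not satisfied (F AND T).
(b) condition ≥5 days old — not met.
(c) during posted hours — not met.
(2) = F OR F OR F = false.
So Overall is not satisfied (T AND F).
Exception (consent to enter) — not satisfied.
Result: main false OR exception false → false.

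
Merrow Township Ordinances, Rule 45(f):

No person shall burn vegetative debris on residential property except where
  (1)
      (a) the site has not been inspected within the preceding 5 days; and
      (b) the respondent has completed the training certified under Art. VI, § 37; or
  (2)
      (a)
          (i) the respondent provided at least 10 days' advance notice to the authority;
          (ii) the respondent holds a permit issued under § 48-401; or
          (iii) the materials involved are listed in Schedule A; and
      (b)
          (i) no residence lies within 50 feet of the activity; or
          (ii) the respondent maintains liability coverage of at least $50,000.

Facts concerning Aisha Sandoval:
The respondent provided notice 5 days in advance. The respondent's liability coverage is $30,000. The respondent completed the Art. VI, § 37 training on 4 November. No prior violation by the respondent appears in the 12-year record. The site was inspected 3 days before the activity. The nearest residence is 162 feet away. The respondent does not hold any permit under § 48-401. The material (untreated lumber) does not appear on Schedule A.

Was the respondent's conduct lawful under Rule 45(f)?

No — unlawful.

(a) not (site inspected) — not met.
(b) training certified — holds.
So (1) is not satisfied (F AND T).
(i) ≥10 days' notice — not met.
(ii) holds permit — fails.
(iii) Schedule A material — not satisfied.
So (a) is not satisfied (F OR F OR F).
(i) no residence in 50 ft — met.
(ii) coverage ≥ $50,000 — fails.
(b) = T OR F = true.
(2): F AND T → false.
So Overall is not satisfied (F OR F).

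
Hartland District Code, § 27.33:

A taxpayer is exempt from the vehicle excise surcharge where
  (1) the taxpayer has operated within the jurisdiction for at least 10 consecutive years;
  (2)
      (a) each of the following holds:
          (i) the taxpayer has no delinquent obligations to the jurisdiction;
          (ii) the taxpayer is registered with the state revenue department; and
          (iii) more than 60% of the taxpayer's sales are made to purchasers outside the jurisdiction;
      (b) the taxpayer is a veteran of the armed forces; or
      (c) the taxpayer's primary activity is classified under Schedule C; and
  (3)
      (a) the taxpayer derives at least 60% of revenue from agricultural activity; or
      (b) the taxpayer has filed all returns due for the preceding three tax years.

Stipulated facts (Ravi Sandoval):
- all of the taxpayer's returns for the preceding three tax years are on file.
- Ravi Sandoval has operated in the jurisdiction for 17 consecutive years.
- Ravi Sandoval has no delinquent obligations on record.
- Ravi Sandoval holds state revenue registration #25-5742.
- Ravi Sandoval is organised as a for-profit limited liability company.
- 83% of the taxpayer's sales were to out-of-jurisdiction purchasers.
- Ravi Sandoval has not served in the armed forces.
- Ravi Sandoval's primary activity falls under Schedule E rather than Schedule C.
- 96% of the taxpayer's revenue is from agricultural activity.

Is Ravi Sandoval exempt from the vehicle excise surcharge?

(1) ≥ 10 yrs in jurisdiction — holds.
(i) no delinquency — holds.
(ii) state-registered — met.
(iii) >60% out-of-jur. sales — met.
So (a) is satisfied (T AND T AND T).
(b) veteran — not met.
(c) Schedule C activity — not satisfied.
(2) = T OR F OR F = true.
(a) ≥60% agricultural — satisfied.
(b) returns current — satisfied.
(3): T OR T → true.
Overall = T AND T AND T = true.

Yes — exempt.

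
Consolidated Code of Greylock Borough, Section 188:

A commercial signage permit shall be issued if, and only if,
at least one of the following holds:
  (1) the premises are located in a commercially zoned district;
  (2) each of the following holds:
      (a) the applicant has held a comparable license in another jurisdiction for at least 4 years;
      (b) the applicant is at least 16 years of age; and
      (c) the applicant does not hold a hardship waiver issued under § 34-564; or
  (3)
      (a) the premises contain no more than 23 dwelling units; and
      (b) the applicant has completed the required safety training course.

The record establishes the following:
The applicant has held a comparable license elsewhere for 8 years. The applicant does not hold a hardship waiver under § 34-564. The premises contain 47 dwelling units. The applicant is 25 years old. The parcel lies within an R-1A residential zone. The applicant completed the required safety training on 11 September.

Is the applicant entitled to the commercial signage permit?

(1) commercially zoned — not met.
(a) prior license ≥ 4 yr — met.
(b) age ≥ 16 — satisfied.
(c) not (hardship waiver) — satisfied.
So (2) is satisfied (T AND T AND T).
(a) ≤ 23 units — fails.
(b) safety training — holds.
(3): F AND T → false.
Overall: F OR T OR F → true.

Yes — granted.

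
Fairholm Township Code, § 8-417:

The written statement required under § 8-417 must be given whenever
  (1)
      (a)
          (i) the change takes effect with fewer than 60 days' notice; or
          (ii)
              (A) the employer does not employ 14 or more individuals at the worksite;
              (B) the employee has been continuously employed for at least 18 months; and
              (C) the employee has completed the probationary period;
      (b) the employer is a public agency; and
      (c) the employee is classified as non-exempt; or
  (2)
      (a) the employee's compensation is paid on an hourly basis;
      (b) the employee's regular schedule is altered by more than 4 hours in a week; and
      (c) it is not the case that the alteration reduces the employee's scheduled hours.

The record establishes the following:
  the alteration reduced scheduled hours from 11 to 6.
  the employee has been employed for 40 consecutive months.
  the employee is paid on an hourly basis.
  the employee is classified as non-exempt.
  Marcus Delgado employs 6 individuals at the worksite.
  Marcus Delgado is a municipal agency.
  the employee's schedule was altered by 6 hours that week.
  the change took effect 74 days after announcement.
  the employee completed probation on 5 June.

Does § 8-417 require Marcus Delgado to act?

Yes — required.

(i) < 60 days' notice — not met.
(A) not (≥ 14 at site) — met.
(B) tenure ≥ 18 mo. — holds.
(C) past probation — holds.
(ii) = T AND T AND T = true.
(a): F OR T → true.
(b) public agency — satisfied.
(c) non-exempt — satisfied.
(1) = T AND T AND T = true.
(a) hourly-paid — holds.
(b) schedule shift > 4h — satisfied.
(c) not (hours reduced) — not satisfied.
(2) = T AND T AND F = false.
Overall: T OR F → true.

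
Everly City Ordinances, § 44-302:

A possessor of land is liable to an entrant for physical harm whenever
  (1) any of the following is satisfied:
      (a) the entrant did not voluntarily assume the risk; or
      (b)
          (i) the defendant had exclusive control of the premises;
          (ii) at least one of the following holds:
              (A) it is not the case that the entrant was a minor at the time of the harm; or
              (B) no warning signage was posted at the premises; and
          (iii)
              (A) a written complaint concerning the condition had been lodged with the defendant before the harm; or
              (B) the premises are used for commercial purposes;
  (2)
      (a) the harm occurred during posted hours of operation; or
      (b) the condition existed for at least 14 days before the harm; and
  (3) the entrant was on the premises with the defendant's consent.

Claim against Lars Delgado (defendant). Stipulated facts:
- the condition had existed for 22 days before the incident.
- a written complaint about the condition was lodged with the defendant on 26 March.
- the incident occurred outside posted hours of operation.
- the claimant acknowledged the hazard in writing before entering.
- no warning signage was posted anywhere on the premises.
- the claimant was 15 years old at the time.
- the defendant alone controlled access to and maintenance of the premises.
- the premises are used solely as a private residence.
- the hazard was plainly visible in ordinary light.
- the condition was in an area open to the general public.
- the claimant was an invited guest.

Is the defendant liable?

Yes — liable.

(a) no assumed risk — not met.
(i) exclusive control — holds.
(A) not (entrant a minor) — fails.
(B) no signage posted — satisfied.
(ii): F OR T → true.
(A) complaint lodged — holds.
(B) commercial use — fails.
So (iii) is satisfied (T OR F).
(b) = T AND T AND T = true.
(1): F OR T → true.
(a) during posted hours — not met.
(b) condition ≥14 days old — holds.
So (2) is satisfied (F OR T).
(3) consent to enter — met.
Overall: T AND T AND T → true.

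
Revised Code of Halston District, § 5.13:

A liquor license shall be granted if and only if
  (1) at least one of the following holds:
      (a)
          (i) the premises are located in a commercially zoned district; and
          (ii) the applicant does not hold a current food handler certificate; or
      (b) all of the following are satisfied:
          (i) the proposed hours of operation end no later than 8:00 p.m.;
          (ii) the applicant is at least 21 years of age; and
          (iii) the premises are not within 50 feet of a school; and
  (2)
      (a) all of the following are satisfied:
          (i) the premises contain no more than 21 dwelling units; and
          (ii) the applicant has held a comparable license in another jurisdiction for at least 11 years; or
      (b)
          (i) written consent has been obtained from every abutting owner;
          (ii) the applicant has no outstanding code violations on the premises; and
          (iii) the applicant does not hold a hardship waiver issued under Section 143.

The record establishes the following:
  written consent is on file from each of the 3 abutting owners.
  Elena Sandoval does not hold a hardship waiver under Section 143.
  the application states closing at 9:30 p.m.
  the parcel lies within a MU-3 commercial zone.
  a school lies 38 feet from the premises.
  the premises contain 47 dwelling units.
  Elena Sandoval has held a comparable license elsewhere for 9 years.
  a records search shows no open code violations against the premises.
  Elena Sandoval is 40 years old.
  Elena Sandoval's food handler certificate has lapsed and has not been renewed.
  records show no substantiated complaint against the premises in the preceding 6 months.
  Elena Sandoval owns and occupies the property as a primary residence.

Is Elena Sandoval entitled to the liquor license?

Yes — granted.

(i) commercially zoned — satisfied.
(ii) not (food handler cert.) — holds.
So (a) is satisfied (T AND T).
(i) closes by 8 p.m. — not satisfied.
(ii) age ≥ 21 — holds.
(iii) ≥50 ft from school — not met.
(b): F AND T AND F → false.
(1) = T OR F = true.
(i) ≤ 21 units — not satisfied.
(ii) prior license ≥ 11 yr — fails.
(a) = F AND F = false.
(i) all abutters consent — satisfied.
(ii) no code violations — holds.
(iii) not (hardship waiver) — satisfied.
(b) = T AND T AND T = true.
(2): F OR T → true.
So Overall is satisfied (T AND T).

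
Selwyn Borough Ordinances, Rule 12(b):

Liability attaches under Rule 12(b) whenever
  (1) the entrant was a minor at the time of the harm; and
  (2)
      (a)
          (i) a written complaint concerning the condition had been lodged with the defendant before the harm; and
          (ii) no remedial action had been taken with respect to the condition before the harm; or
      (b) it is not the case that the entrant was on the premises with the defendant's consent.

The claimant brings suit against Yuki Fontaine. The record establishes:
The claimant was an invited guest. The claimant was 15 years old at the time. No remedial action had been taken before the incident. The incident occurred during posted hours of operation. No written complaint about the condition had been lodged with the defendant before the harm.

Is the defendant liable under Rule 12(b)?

(1) entrant a minor — holds.
(i) complaint lodged — not satisfied.
(ii) no remedial action — satisfied.
(a): F AND T → false.
(b) not (consent to enter) — fails.
(2): F OR F → false.
Overall: T AND F → false.

No — not liable.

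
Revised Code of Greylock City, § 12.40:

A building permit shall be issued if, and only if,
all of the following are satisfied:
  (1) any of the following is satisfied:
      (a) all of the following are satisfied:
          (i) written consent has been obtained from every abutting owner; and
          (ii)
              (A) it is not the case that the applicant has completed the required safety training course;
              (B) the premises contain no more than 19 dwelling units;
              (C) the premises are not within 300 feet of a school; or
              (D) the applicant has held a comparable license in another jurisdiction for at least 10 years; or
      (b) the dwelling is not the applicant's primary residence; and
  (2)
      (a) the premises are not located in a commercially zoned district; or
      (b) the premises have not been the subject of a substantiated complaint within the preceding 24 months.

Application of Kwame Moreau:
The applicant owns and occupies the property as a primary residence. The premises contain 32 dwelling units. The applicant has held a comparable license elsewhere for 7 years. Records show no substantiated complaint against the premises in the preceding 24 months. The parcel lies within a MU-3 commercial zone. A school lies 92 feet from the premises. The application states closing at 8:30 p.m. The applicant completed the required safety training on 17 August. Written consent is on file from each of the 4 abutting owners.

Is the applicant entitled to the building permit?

No — denied.

(i) all abutters consent — holds.
(A) not (safety training) — not satisfied.
(B) ≤ 19 units — not met.
(C) ≥300 ft from school — not satisfied.
(D) prior license ≥ 10 yr — not satisfied.
(ii) = F OR F OR F OR F = false.
So (a) is not satisfied (T AND F).
(b) not (primary residence) — not satisfied.
So (1) is not satisfied (F OR F).
(a) not (commercially zoned) — fails.
(b) no complaint in 24 mo. — met.
(2): F OR T → true.
So Overall is not satisfied (F AND T).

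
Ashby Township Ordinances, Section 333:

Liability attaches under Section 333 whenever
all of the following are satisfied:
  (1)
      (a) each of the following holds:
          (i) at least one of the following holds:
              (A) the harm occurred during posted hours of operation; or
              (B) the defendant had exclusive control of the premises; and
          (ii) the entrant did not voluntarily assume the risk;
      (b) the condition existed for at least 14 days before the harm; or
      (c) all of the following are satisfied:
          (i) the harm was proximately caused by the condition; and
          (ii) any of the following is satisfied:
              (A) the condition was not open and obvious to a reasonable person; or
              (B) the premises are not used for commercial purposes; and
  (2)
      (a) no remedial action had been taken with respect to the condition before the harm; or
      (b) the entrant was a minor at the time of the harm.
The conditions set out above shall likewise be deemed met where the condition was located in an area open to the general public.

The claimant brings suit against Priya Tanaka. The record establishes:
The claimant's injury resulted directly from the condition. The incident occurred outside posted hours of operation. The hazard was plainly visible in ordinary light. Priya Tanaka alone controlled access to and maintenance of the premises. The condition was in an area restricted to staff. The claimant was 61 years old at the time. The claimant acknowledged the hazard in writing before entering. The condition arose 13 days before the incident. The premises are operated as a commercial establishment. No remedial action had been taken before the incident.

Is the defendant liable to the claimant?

(A) during posted hours — not met.
(B) exclusive control — satisfied.
(i): F OR T → true.
(ii) no assumed risk — fails.
(a) = T AND F = false.
(b) condition ≥14 days old — fails.
(i) proximate cause — holds.
(A) not open/obvious — not satisfied.
(B) not (commercial use) — not satisfied.
(ii): F OR F → false.
So (c) is not satisfied (T AND F).
(1) = F OR F OR F = false.
(a) no remedial action — holds.
(b) entrant a minor — not satisfied.
(2) = T OR F = true.
So Overall is not satisfied (F AND T).
Exception (public area) — not satisfied.
Result: main false OR exception false → false.

No — not liable.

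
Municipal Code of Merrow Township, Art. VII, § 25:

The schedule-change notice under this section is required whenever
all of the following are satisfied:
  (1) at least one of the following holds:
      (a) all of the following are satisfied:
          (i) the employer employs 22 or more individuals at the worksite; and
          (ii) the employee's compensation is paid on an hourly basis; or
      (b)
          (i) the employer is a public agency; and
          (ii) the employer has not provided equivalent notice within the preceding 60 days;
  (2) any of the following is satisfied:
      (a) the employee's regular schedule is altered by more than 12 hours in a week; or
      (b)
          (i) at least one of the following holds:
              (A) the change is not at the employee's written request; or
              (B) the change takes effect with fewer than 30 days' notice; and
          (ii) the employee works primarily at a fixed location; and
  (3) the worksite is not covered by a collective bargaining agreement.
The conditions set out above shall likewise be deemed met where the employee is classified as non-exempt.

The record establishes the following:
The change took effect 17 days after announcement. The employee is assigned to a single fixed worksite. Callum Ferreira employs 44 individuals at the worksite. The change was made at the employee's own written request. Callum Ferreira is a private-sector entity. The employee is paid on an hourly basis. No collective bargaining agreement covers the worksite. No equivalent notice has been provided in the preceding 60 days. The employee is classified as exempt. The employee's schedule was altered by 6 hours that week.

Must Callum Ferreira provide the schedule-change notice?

(i) ≥ 22 at site — holds.
(ii) hourly-paid — holds.
(a) = T AND T = true.
(i) public agency — not met.
(ii) no recent notice — met.
So (b) is not satisfied (F AND T).
(1) = T OR F = true.
(a) schedule shift > 12h — not met.
(A) not employee-requested — not met.
(B) < 30 days' notice — met.
So (i) is satisfied (F OR T).
(ii) fixed location — satisfied.
So (b) is satisfied (T AND T).
(2): F OR T → true.
(3) no CBA — met.
So Overall is satisfied (T AND T AND T).
Exception (non-exempt) — not satisfied.
Result: main true OR exception false → true.

Yes — required.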